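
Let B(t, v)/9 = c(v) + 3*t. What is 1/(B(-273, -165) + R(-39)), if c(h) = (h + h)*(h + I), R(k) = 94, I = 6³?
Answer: -1/158747 ≈ -6.2993e-6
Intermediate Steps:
I = 216
c(h) = 2*h*(216 + h) (c(h) = (h + h)*(h + 216) = (2*h)*(216 + h) = 2*h*(216 + h))
B(t, v) = 27*t + 18*v*(216 + v) (B(t, v) = 9*(2*v*(216 + v) + 3*t) = 9*(3*t + 2*v*(216 + v)) = 27*t + 18*v*(216 + v))
1/(B(-273, -165) + R(-39)) = 1/((27*(-273) + 18*(-165)*(216 - 165)) + 94) = 1/((-7371 + 18*(-165)*51) + 94) = 1/((-7371 - 151470) + 94) = 1/(-158841 + 94) = 1/(-158747) = -1/158747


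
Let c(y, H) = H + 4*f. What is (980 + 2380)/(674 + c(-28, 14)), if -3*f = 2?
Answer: 1260/257 ≈ 4.9027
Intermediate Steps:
f = -2/3 (f = -1/3*2 = -2/3 ≈ -0.66667)
c(y, H) = -8/3 + H (c(y, H) = H + 4*(-2/3) = H - 8/3 = -8/3 + H)
(980 + 2380)/(674 + c(-28, 14)) = (980 + 2380)/(674 + (-8/3 + 14)) = 3360/(674 + 34/3) = 3360/(2056/3) = 3360*(3/2056) = 1260/257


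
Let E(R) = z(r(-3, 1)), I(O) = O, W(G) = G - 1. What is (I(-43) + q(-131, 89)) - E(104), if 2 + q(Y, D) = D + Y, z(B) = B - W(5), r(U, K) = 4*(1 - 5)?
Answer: -67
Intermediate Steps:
W(G) = -1 + G
r(U, K) = -16 (r(U, K) = 4*(-4) = -16)
z(B) = -4 + B (z(B) = B - (-1 + 5) = B - 1*4 = B - 4 = -4 + B)
q(Y, D) = -2 + D + Y (q(Y, D) = -2 + (D + Y) = -2 + D + Y)
E(R) = -20 (E(R) = -4 - 16 = -20)
(I(-43) + q(-131, 89)) - E(104) = (-43 + (-2 + 89 - 131)) - 1*(-20) = (-43 - 44) + 20 = -87 + 20 = -67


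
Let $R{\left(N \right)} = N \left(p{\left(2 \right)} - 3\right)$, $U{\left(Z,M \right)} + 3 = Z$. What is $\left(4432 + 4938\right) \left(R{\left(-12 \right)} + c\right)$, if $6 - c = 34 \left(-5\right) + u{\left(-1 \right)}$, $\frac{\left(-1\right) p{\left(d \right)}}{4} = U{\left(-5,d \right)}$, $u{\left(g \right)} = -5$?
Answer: $-1564790$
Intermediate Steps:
$U{\left(Z,M \right)} = -3 + Z$
$p{\left(d \right)} = 32$ ($p{\left(d \right)} = - 4 \left(-3 - 5\right) = \left(-4\right) \left(-8\right) = 32$)
$R{\left(N \right)} = 29 N$ ($R{\left(N \right)} = N \left(32 - 3\right) = N 29 = 29 N$)
$c = 181$ ($c = 6 - \left(34 \left(-5\right) - 5\right) = 6 - \left(-170 - 5\right) = 6 - -175 = 6 + 175 = 181$)
$\left(4432 + 4938\right) \left(R{\left(-12 \right)} + c\right) = \left(4432 + 4938\right) \left(29 \left(-12\right) + 181\right) = 9370 \left(-348 + 181\right) = 9370 \left(-167\right) = -1564790$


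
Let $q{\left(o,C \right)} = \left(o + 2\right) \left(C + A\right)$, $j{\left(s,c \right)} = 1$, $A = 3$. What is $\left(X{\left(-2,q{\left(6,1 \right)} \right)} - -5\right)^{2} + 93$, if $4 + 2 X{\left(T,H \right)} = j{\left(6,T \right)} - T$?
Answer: $\frac{453}{4} \approx 113.25$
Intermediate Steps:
$q{\left(o,C \right)} = \left(2 + o\right) \left(3 + C\right)$ ($q{\left(o,C \right)} = \left(o + 2\right) \left(C + 3\right) = \left(2 + o\right) \left(3 + C\right)$)
$X{\left(T,H \right)} = - \frac{3}{2} - \frac{T}{2}$ ($X{\left(T,H \right)} = -2 + \frac{1 - T}{2} = -2 - \left(- \frac{1}{2} + \frac{T}{2}\right) = - \frac{3}{2} - \frac{T}{2}$)
$\left(X{\left(-2,q{\left(6,1 \right)} \right)} - -5\right)^{2} + 93 = \left(\left(- \frac{3}{2} - -1\right) - -5\right)^{2} + 93 = \left(\left(- \frac{3}{2} + 1\right) + 5\right)^{2} + 93 = \left(- \frac{1}{2} + 5\right)^{2} + 93 = \left(\frac{9}{2}\right)^{2} + 93 = \frac{81}{4} + 93 = \frac{453}{4}$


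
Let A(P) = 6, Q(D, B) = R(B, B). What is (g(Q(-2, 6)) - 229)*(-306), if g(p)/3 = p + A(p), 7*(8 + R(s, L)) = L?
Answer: 497862/7 ≈ 71123.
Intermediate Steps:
R(s, L) = -8 + L/7
Q(D, B) = -8 + B/7
g(p) = 18 + 3*p (g(p) = 3*(p + 6) = 3*(6 + p) = 18 + 3*p)
(g(Q(-2, 6)) - 229)*(-306) = ((18 + 3*(-8 + (⅐)*6)) - 229)*(-306) = ((18 + 3*(-8 + 6/7)) - 229)*(-306) = ((18 + 3*(-50/7)) - 229)*(-306) = ((18 - 150/7) - 229)*(-306) = (-24/7 - 229)*(-306) = -1627/7*(-306) = 497862/7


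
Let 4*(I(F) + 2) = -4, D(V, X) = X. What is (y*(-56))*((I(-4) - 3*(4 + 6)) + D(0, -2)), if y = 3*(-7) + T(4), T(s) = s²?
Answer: -9800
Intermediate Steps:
I(F) = -3 (I(F) = -2 + (¼)*(-4) = -2 - 1 = -3)
y = -5 (y = 3*(-7) + 4² = -21 + 16 = -5)
(y*(-56))*((I(-4) - 3*(4 + 6)) + D(0, -2)) = (-5*(-56))*((-3 - 3*(4 + 6)) - 2) = 280*((-3 - 3*10) - 2) = 280*((-3 - 30) - 2) = 280*(-33 - 2) = 280*(-35) = -9800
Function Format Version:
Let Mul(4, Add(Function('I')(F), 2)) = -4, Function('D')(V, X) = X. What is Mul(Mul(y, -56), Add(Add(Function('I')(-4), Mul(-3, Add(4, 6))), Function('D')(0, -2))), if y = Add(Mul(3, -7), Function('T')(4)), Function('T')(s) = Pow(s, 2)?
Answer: -9800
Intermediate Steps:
Function('I')(F) = -3 (Function('I')(F) = Add(-2, Mul(Rational(1, 4), -4)) = Add(-2, -1) = -3)
y = -5 (y = Add(Mul(3, -7), Pow(4, 2)) = Add(-21, 16) = -5)
Mul(Mul(y, -56), Add(Add(Function('I')(-4), Mul(-3, Add(4, 6))), Function('D')(0, -2))) = Mul(Mul(-5, -56), Add(Add(-3, Mul(-3, Add(4, 6))), -2)) = Mul(280, Add(Add(-3, Mul(-3, 10)), -2)) = Mul(280, Add(Add(-3, -30), -2)) = Mul(280, Add(-33, -2)) = Mul(280, -35) = -9800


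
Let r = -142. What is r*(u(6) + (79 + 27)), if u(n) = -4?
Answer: -14484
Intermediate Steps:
r*(u(6) + (79 + 27)) = -142*(-4 + (79 + 27)) = -142*(-4 + 106) = -142*102 = -14484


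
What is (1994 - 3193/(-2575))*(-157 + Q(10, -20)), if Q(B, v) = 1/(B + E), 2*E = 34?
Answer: -70465226/225 ≈ -3.1318e+5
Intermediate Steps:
E = 17 (E = (½)*34 = 17)
Q(B, v) = 1/(17 + B) (Q(B, v) = 1/(B + 17) = 1/(17 + B))
(1994 - 3193/(-2575))*(-157 + Q(10, -20)) = (1994 - 3193/(-2575))*(-157 + 1/(17 + 10)) = (1994 - 3193*(-1/2575))*(-157 + 1/27) = (1994 + 31/25)*(-157 + 1/27) = (49881/25)*(-4238/27) = -70465226/225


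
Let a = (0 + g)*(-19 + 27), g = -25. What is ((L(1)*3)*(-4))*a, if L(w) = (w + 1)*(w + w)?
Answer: 9600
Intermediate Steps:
L(w) = 2*w*(1 + w) (L(w) = (1 + w)*(2*w) = 2*w*(1 + w))
a = -200 (a = (0 - 25)*(-19 + 27) = -25*8 = -200)
((L(1)*3)*(-4))*a = (((2*1*(1 + 1))*3)*(-4))*(-200) = (((2*1*2)*3)*(-4))*(-200) = ((4*3)*(-4))*(-200) = (12*(-4))*(-200) = -48*(-200) = 9600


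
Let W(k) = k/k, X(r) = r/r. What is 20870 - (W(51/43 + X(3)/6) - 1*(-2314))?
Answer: 18555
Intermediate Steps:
X(r) = 1
W(k) = 1
20870 - (W(51/43 + X(3)/6) - 1*(-2314)) = 20870 - (1 - 1*(-2314)) = 20870 - (1 + 2314) = 20870 - 1*2315 = 20870 - 2315 = 18555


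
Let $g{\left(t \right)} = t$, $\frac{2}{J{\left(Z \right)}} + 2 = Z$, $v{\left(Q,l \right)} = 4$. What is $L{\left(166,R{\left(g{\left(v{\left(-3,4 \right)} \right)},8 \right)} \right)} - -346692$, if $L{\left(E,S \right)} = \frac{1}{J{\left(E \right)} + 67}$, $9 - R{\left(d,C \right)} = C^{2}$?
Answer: $\frac{1905072622}{5495} \approx 3.4669 \cdot 10^{5}$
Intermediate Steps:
$J{\left(Z \right)} = \frac{2}{-2 + Z}$
$R{\left(d,C \right)} = 9 - C^{2}$
$L{\left(E,S \right)} = \frac{1}{67 + \frac{2}{-2 + E}}$ ($L{\left(E,S \right)} = \frac{1}{\frac{2}{-2 + E} + 67} = \frac{1}{67 + \frac{2}{-2 + E}}$)
$L{\left(166,R{\left(g{\left(v{\left(-3,4 \right)} \right)},8 \right)} \right)} - -346692 = \frac{-2 + 166}{-132 + 67 \cdot 166} - -346692 = \frac{1}{-132 + 11122} \cdot 164 + 346692 = \frac{1}{10990} \cdot 164 + 346692 = \frac{82}{5495} + 346692 = \frac{1905072622}{5495}$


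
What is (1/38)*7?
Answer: 7/38 ≈ 0.18421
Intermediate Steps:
(1/38)*7 = 7/38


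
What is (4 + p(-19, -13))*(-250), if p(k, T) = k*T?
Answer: -62750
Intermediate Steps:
p(k, T) = T*k
(4 + p(-19, -13))*(-250) = (4 - 13*(-19))*(-250) = (4 + 247)*(-250) = 251*(-250) = -62750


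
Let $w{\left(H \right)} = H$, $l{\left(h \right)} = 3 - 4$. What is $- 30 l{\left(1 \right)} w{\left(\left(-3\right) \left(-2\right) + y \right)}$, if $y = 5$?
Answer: $330$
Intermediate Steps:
$l{\left(h \right)} = -1$
$- 30 l{\left(1 \right)} w{\left(\left(-3\right) \left(-2\right) + y \right)} = \left(-30\right) \left(-1\right) \left(\left(-3\right) \left(-2\right) + 5\right) = 30 \left(6 + 5\right) = 30 \cdot 11 = 330$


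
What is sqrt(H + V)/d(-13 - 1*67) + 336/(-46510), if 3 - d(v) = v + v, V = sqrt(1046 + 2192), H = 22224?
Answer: -168/23255 + sqrt(22224 + sqrt(3238))/163 ≈ 0.90853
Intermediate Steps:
V = sqrt(3238) ≈ 56.903
d(v) = 3 - 2*v (d(v) = 3 - (v + v) = 3 - 2*v)
sqrt(H + V)/d(-13 - 1*67) + 336/(-46510) = sqrt(22224 + sqrt(3238))/(3 - 2*(-13 - 1*67)) + 336/(-46510) = sqrt(22224 + sqrt(3238))/(3 - 2*(-13 - 67)) + 336*(-1/46510) = sqrt(22224 + sqrt(3238))/(3 - 2*(-80)) - 168/23255 = sqrt(22224 + sqrt(3238))/(3 + 160) - 168/23255 = sqrt(22224 + sqrt(3238))/163 - 168/23255 = -168/23255 + sqrt(22224 + sqrt(3238))/163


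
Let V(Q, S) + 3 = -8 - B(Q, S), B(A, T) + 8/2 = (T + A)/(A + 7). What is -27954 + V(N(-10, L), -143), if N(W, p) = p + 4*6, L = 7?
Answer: -531203/19 ≈ -27958.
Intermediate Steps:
B(A, T) = -4 + (A + T)/(7 + A) (B(A, T) = -4 + (T + A)/(A + 7) = -4 + (A + T)/(7 + A))
N(W, p) = 24 + p (N(W, p) = p + 24 = 24 + p)
V(Q, S) = -11 - (-28 + S - 3*Q)/(7 + Q) (V(Q, S) = -3 + (-8 - (-28 + S - 3*Q)/(7 + Q)) = -11 - (-28 + S - 3*Q)/(7 + Q))
-27954 + V(N(-10, L), -143) = -27954 + (-49 - 1*(-143) - 8*(24 + 7))/(7 + (24 + 7)) = -27954 + (-49 + 143 - 8*31)/(7 + 31) = -27954 + (-49 + 143 - 248)/38 = -27954 + (1/38)*(-154) = -27954 - 77/19 = -531203/19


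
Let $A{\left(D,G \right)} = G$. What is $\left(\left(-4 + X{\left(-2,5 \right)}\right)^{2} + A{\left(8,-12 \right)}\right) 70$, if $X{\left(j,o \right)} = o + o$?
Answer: $1680$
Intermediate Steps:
$X{\left(j,o \right)} = 2 o$
$\left(\left(-4 + X{\left(-2,5 \right)}\right)^{2} + A{\left(8,-12 \right)}\right) 70 = \left(\left(-4 + 2 \cdot 5\right)^{2} - 12\right) 70 = \left(\left(-4 + 10\right)^{2} - 12\right) 70 = \left(6^{2} - 12\right) 70 = \left(36 - 12\right) 70 = 24 \cdot 70 = 1680$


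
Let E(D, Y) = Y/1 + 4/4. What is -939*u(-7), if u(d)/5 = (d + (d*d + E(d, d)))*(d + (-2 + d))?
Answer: 2704320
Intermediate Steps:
E(D, Y) = 1 + Y (E(D, Y) = Y*1 + 4*(¼) = Y + 1 = 1 + Y)
u(d) = 5*(-2 + 2*d)*(1 + d² + 2*d) (u(d) = 5*((d + (d*d + (1 + d)))*(d + (-2 + d))) = 5*((d + (d² + (1 + d)))*(-2 + 2*d)) = 5*((d + (1 + d + d²))*(-2 + 2*d)) = 5*((1 + d² + 2*d)*(-2 + 2*d)) = 5*((-2 + 2*d)*(1 + d² + 2*d)) = 5*(-2 + 2*d)*(1 + d² + 2*d))
-939*u(-7) = -939*(-10 - 10*(-7) + 10*(-7)² + 10*(-7)³) = -939*(-10 + 70 + 10*49 + 10*(-343)) = -939*(-10 + 70 + 490 - 3430) = -939*(-2880) = 2704320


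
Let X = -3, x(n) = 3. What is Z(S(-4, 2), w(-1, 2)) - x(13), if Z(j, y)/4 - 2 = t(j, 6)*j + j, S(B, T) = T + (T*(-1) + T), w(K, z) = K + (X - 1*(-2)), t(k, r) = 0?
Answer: 13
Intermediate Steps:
w(K, z) = -1 + K (w(K, z) = K + (-3 - 1*(-2)) = K + (-3 + 2) = K - 1 = -1 + K)
S(B, T) = T (S(B, T) = T + (-T + T) = T + 0 = T)
Z(j, y) = 8 + 4*j (Z(j, y) = 8 + 4*(0*j + j) = 8 + 4*(0 + j) = 8 + 4*j)
Z(S(-4, 2), w(-1, 2)) - x(13) = (8 + 4*2) - 1*3 = (8 + 8) - 3 = 16 - 3 = 13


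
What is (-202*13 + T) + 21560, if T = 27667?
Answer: 46601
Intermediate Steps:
(-202*13 + T) + 21560 = (-202*13 + 27667) + 21560 = (-2626 + 27667) + 21560 = 25041 + 21560 = 46601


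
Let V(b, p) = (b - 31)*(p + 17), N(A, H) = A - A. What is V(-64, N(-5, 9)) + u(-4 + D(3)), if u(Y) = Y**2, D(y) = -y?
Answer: -1566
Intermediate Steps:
N(A, H) = 0
V(b, p) = (-31 + b)*(17 + p)
V(-64, N(-5, 9)) + u(-4 + D(3)) = (-527 - 31*0 + 17*(-64) - 64*0) + (-4 - 1*3)**2 = (-527 + 0 - 1088 + 0) + (-4 - 3)**2 = -1615 + (-7)**2 = -1615 + 49 = -1566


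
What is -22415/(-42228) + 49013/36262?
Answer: 1441266847/765635868 ≈ 1.8824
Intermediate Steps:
-22415/(-42228) + 49013/36262 = -22415*(-1/42228) + 49013*(1/36262) = 22415/42228 + 49013/36262 = 1441266847/765635868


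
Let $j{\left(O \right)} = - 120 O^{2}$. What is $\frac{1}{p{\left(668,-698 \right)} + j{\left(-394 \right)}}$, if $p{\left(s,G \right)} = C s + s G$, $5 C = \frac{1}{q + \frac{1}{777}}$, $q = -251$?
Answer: $- \frac{487565}{9309851107478} \approx -5.2371 \cdot 10^{-8}$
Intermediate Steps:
$C = - \frac{777}{975130}$ ($C = \frac{1}{5 \left(-251 + \frac{1}{777}\right)} = \frac{1}{5 \left(- \frac{195026}{777}\right)} = \frac{1}{5} \left(- \frac{777}{195026}\right) = - \frac{777}{975130} \approx -0.00079682$)
$p{\left(s,G \right)} = - \frac{777 s}{975130} + G s$ ($p{\left(s,G \right)} = - \frac{777 s}{975130} + s G = - \frac{777 s}{975130} + G s$)
$\frac{1}{p{\left(668,-698 \right)} + j{\left(-394 \right)}} = \frac{1}{\frac{1}{975130} \cdot 668 \left(-777 + 975130 \left(-698\right)\right) - 120 \left(-394\right)^{2}} = \frac{1}{\frac{1}{975130} \cdot 668 \left(-777 - 680640740\right) - 18628320} = \frac{1}{\frac{1}{975130} \cdot 668 \left(-680641517\right) - 18628320} = \frac{1}{- \frac{227334266678}{487565} - 18628320} = \frac{1}{- \frac{9309851107478}{487565}} = - \frac{487565}{9309851107478}$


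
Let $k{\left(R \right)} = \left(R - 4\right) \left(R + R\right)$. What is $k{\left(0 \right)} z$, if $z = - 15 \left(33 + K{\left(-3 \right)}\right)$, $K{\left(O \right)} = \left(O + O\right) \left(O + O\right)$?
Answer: $0$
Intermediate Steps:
$k{\left(R \right)} = 2 R \left(-4 + R\right)$ ($k{\left(R \right)} = \left(-4 + R\right) 2 R = 2 R \left(-4 + R\right)$)
$K{\left(O \right)} = 4 O^{2}$ ($K{\left(O \right)} = 2 O 2 O = 4 O^{2}$)
$z = -1035$ ($z = - 15 \left(33 + 4 \left(-3\right)^{2}\right) = - 15 \left(33 + 4 \cdot 9\right) = - 15 \left(33 + 36\right) = \left(-15\right) 69 = -1035$)
$k{\left(0 \right)} z = 2 \cdot 0 \left(-4 + 0\right) \left(-1035\right) = 2 \cdot 0 \left(-4\right) \left(-1035\right) = 0 \left(-1035\right) = 0$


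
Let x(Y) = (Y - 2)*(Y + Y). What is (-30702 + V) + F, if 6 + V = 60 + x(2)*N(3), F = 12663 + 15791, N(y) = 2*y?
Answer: -2194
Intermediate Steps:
x(Y) = 2*Y*(-2 + Y) (x(Y) = (-2 + Y)*(2*Y) = 2*Y*(-2 + Y))
F = 28454
V = 54 (V = -6 + (60 + (2*2*(-2 + 2))*(2*3)) = -6 + (60 + (2*2*0)*6) = -6 + (60 + 0*6) = -6 + (60 + 0) = -6 + 60 = 54)
(-30702 + V) + F = (-30702 + 54) + 28454 = -30648 + 28454 = -2194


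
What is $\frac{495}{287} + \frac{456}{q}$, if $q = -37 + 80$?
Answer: $\frac{152157}{12341} \approx 12.329$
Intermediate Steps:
$q = 43$
$\frac{495}{287} + \frac{456}{q} = \frac{495}{287} + \frac{456}{43} = \frac{152157}{12341}$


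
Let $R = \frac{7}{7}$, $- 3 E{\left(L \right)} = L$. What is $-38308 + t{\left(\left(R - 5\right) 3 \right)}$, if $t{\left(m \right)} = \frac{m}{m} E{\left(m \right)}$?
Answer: $-38304$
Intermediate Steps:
$E{\left(L \right)} = - \frac{L}{3}$
$R = 1$ ($R = 7 \cdot \frac{1}{7} = 1$)
$t{\left(m \right)} = - \frac{m}{3}$ ($t{\left(m \right)} = \frac{m}{m} \left(- \frac{m}{3}\right) = 1 \left(- \frac{m}{3}\right) = - \frac{m}{3}$)
$-38308 + t{\left(\left(R - 5\right) 3 \right)} = -38308 - \frac{\left(1 - 5\right) 3}{3} = -38308 - \frac{\left(-4\right) 3}{3} = -38308 - -4 = -38308 + 4 = -38304$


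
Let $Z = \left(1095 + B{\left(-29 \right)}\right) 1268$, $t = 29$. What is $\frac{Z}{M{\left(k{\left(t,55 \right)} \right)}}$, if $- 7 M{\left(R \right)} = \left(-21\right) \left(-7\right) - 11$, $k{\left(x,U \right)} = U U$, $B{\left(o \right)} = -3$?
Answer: $- \frac{1211574}{17} \approx -71269.0$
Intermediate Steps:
$k{\left(x,U \right)} = U^{2}$
$M{\left(R \right)} = - \frac{136}{7}$ ($M{\left(R \right)} = - \frac{\left(-21\right) \left(-7\right) - 11}{7} = - \frac{147 - 11}{7} = \left(- \frac{1}{7}\right) 136 = - \frac{136}{7}$)
$Z = 1384656$ ($Z = \left(1095 - 3\right) 1268 = 1092 \cdot 1268 = 1384656$)
$\frac{Z}{M{\left(k{\left(t,55 \right)} \right)}} = \frac{1384656}{- \frac{136}{7}} = 1384656 \left(- \frac{7}{136}\right) = - \frac{1211574}{17}$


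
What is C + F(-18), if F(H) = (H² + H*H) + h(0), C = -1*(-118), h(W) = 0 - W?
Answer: 766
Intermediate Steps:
h(W) = -W
C = 118
F(H) = 2*H² (F(H) = (H² + H*H) - 1*0 = (H² + H²) + 0 = 2*H² + 0 = 2*H²)
C + F(-18) = 118 + 2*(-18)² = 118 + 2*324 = 118 + 648 = 766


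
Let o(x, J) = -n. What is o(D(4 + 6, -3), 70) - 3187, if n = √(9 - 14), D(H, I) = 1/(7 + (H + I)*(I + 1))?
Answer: -3187 - I*√5 ≈ -3187.0 - 2.2361*I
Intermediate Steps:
D(H, I) = 1/(7 + (1 + I)*(H + I)) (D(H, I) = 1/(7 + (H + I)*(1 + I)) = 1/(7 + (1 + I)*(H + I)))
n = I*√5 (n = √(-5) = I*√5 ≈ 2.2361*I)
o(x, J) = -I*√5
o(D(4 + 6, -3), 70) - 3187 = -I*√5 - 3187 = -3187 - I*√5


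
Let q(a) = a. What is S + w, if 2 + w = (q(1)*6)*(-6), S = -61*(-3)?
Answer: 145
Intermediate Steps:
S = 183
w = -38 (w = -2 + (1*6)*(-6) = -2 + 6*(-6) = -2 - 36 = -38)
S + w = 183 - 38 = 145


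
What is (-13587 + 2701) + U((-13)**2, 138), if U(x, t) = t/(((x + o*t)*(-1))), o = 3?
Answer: -6346676/583 ≈ -10886.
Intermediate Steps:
U(x, t) = t/(-x - 3*t) (U(x, t) = t/(((x + 3*t)*(-1))) = t/(-x - 3*t))
(-13587 + 2701) + U((-13)**2, 138) = (-13587 + 2701) - 1*138/((-13)**2 + 3*138) = -10886 - 1*138/(169 + 414) = -10886 - 1*138/583 = -10886 - 1*138*1/583 = -10886 - 138/583 = -6346676/583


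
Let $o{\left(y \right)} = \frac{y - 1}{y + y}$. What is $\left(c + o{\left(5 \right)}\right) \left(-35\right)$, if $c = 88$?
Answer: $-3094$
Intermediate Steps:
$o{\left(y \right)} = \frac{-1 + y}{2 y}$
$\left(c + o{\left(5 \right)}\right) \left(-35\right) = \left(88 + \frac{-1 + 5}{2 \cdot 5}\right) \left(-35\right) = \left(88 + \frac{1}{2} \cdot \frac{1}{5} \cdot 4\right) \left(-35\right) = \left(88 + \frac{2}{5}\right) \left(-35\right) = \frac{442}{5} \left(-35\right) = -3094$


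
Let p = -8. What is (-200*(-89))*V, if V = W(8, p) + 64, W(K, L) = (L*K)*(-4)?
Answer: 5696000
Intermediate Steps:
W(K, L) = -4*K*L (W(K, L) = (K*L)*(-4) = -4*K*L)
V = 320 (V = -4*8*(-8) + 64 = 256 + 64 = 320)
(-200*(-89))*V = -200*(-89)*320 = 17800*320 = 5696000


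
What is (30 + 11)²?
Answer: 1681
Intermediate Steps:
(30 + 11)² = 41² = 1681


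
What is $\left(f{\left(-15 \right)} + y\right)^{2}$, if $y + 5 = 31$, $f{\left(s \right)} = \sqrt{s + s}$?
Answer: $\left(26 + i \sqrt{30}\right)^{2} \approx 646.0 + 284.82 i$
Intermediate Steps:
$f{\left(s \right)} = \sqrt{2} \sqrt{s}$ ($f{\left(s \right)} = \sqrt{2 s} = \sqrt{2} \sqrt{s}$)
$y = 26$ ($y = -5 + 31 = 26$)
$\left(f{\left(-15 \right)} + y\right)^{2} = \left(\sqrt{2} \sqrt{-15} + 26\right)^{2} = \left(\sqrt{2} i \sqrt{15} + 26\right)^{2} = \left(i \sqrt{30} + 26\right)^{2} = \left(26 + i \sqrt{30}\right)^{2}$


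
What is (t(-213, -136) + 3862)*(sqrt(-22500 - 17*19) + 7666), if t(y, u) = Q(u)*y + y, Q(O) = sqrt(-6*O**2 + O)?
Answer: (3649 - 426*I*sqrt(27778))*(7666 + I*sqrt(22823)) ≈ 3.8699e+7 - 5.4374e+8*I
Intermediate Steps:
Q(O) = sqrt(O - 6*O**2)
t(y, u) = y + y*sqrt(u*(1 - 6*u)) (t(y, u) = sqrt(u*(1 - 6*u))*y + y = y*sqrt(u*(1 - 6*u)) + y = y + y*sqrt(u*(1 - 6*u)))
(t(-213, -136) + 3862)*(sqrt(-22500 - 17*19) + 7666) = (-213*(1 + sqrt(-136*(1 - 6*(-136)))) + 3862)*(sqrt(-22500 - 17*19) + 7666) = (-213*(1 + sqrt(-136*(1 + 816))) + 3862)*(sqrt(-22500 - 323) + 7666) = (-213*(1 + sqrt(-136*817)) + 3862)*(sqrt(-22823) + 7666) = (-213*(1 + sqrt(-111112)) + 3862)*(I*sqrt(22823) + 7666) = (-213*(1 + 2*I*sqrt(27778)) + 3862)*(7666 + I*sqrt(22823)) = ((-213 - 426*I*sqrt(27778)) + 3862)*(7666 + I*sqrt(22823)) = (3649 - 426*I*sqrt(27778))*(7666 + I*sqrt(22823))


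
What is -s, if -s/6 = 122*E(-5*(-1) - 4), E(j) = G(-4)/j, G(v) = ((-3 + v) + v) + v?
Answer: -10980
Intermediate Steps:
G(v) = -3 + 3*v (G(v) = (-3 + 2*v) + v = -3 + 3*v)
E(j) = -15/j (E(j) = (-3 + 3*(-4))/j = (-3 - 12)/j = -15/j)
s = 10980 (s = -732*(-15/(-5*(-1) - 4)) = -732*(-15/(5 - 4)) = -732*(-15/1) = -732*(-15*1) = -732*(-15) = -6*(-1830) = 10980)
-s = -1*10980 = -10980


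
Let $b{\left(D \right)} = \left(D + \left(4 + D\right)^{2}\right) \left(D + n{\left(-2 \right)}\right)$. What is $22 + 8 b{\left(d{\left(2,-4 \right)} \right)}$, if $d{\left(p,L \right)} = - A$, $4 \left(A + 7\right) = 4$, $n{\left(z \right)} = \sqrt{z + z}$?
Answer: $5110 + 1696 i \approx 5110.0 + 1696.0 i$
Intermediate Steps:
$n{\left(z \right)} = \sqrt{2} \sqrt{z}$ ($n{\left(z \right)} = \sqrt{2 z} = \sqrt{2} \sqrt{z}$)
$A = -6$ ($A = -7 + \frac{1}{4} \cdot 4 = -7 + 1 = -6$)
$d{\left(p,L \right)} = 6$ ($d{\left(p,L \right)} = \left(-1\right) \left(-6\right) = 6$)
$b{\left(D \right)} = \left(D + \left(4 + D\right)^{2}\right) \left(D + 2 i\right)$ ($b{\left(D \right)} = \left(D + \left(4 + D\right)^{2}\right) \left(D + \sqrt{2} \sqrt{-2}\right) = \left(D + \left(4 + D\right)^{2}\right) \left(D + \sqrt{2} i \sqrt{2}\right) = \left(D + \left(4 + D\right)^{2}\right) \left(D + 2 i\right)$)
$22 + 8 b{\left(d{\left(2,-4 \right)} \right)} = 22 + 8 \left(6^{3} + 32 i + 6 \left(16 + 18 i\right) + 6^{2} \left(9 + 2 i\right)\right) = 22 + 8 \left(216 + 32 i + \left(96 + 108 i\right) + 36 \left(9 + 2 i\right)\right) = 22 + 8 \left(216 + 32 i + \left(96 + 108 i\right) + \left(324 + 72 i\right)\right) = 22 + 8 \left(636 + 212 i\right) = 22 + \left(5088 + 1696 i\right) = 5110 + 1696 i$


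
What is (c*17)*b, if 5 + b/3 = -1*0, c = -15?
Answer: 3825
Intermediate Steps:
b = -15 (b = -15 + 3*(-1*0) = -15 + 3*0 = -15 + 0 = -15)
(c*17)*b = -15*17*(-15) = -255*(-15) = 3825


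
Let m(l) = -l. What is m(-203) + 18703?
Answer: 18906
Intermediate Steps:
m(-203) + 18703 = -1*(-203) + 18703 = 203 + 18703 = 18906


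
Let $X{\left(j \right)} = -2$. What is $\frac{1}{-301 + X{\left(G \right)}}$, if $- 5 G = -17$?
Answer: $- \frac{1}{303} \approx -0.0033003$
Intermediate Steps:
$G = \frac{17}{5}$ ($G = \left(- \frac{1}{5}\right) \left(-17\right) = \frac{17}{5} \approx 3.4$)
$\frac{1}{-301 + X{\left(G \right)}} = \frac{1}{-301 - 2} = \frac{1}{-303} = - \frac{1}{303}$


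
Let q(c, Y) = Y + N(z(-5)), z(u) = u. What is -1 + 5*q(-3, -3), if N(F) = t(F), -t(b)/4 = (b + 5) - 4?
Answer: 64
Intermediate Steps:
t(b) = -4 - 4*b (t(b) = -4*((b + 5) - 4) = -4*((5 + b) - 4) = -4*(1 + b) = -4 - 4*b)
N(F) = -4 - 4*F
q(c, Y) = 16 + Y (q(c, Y) = Y + (-4 - 4*(-5)) = Y + (-4 + 20) = Y + 16 = 16 + Y)
-1 + 5*q(-3, -3) = -1 + 5*(16 - 3) = -1 + 5*13 = -1 + 65 = 64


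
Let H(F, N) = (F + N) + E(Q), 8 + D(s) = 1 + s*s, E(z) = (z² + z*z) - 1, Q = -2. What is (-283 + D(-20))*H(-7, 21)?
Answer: 2310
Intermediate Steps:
E(z) = -1 + 2*z² (E(z) = (z² + z²) - 1 = 2*z² - 1 = -1 + 2*z²)
D(s) = -7 + s² (D(s) = -8 + (1 + s*s) = -8 + (1 + s²) = -7 + s²)
H(F, N) = 7 + F + N (H(F, N) = (F + N) + (-1 + 2*(-2)²) = (F + N) + (-1 + 2*4) = (F + N) + (-1 + 8) = (F + N) + 7 = 7 + F + N)
(-283 + D(-20))*H(-7, 21) = (-283 + (-7 + (-20)²))*(7 - 7 + 21) = (-283 + (-7 + 400))*21 = (-283 + 393)*21 = 110*21 = 2310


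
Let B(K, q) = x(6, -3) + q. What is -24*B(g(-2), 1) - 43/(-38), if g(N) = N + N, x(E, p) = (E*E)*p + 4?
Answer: 93979/38 ≈ 2473.1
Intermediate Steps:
x(E, p) = 4 + p*E² (x(E, p) = E²*p + 4 = p*E² + 4 = 4 + p*E²)
g(N) = 2*N
B(K, q) = -104 + q (B(K, q) = (4 - 3*6²) + q = (4 - 3*36) + q = (4 - 108) + q = -104 + q)
-24*B(g(-2), 1) - 43/(-38) = -24*(-104 + 1) - 43/(-38) = -24*(-103) - 43*(-1/38) = 2472 + 43/38 = 93979/38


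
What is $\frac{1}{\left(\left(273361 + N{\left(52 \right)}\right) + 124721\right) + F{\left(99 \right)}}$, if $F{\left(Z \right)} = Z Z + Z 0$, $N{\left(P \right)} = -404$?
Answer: $\frac{1}{407479} \approx 2.4541 \cdot 10^{-6}$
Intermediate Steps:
$F{\left(Z \right)} = Z^{2}$ ($F{\left(Z \right)} = Z^{2} + 0 = Z^{2}$)
$\frac{1}{\left(\left(273361 + N{\left(52 \right)}\right) + 124721\right) + F{\left(99 \right)}} = \frac{1}{\left(\left(273361 - 404\right) + 124721\right) + 99^{2}} = \frac{1}{\left(272957 + 124721\right) + 9801} = \frac{1}{397678 + 9801} = \frac{1}{407479}$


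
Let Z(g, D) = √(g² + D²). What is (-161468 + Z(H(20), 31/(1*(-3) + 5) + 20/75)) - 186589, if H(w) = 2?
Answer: -348057 + √227329/30 ≈ -3.4804e+5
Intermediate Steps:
Z(g, D) = √(D² + g²)
(-161468 + Z(H(20), 31/(1*(-3) + 5) + 20/75)) - 186589 = (-161468 + √((31/(1*(-3) + 5) + 20/75)² + 2²)) - 186589 = (-161468 + √((31/(-3 + 5) + 20*(1/75))² + 4)) - 186589 = (-161468 + √((31/2 + 4/15)² + 4)) - 186589 = (-161468 + √((473/30)² + 4)) - 186589 = (-161468 + √(223729/900 + 4)) - 186589 = (-161468 + √(227329/900)) - 186589 = (-161468 + √227329/30) - 186589 = -348057 + √227329/30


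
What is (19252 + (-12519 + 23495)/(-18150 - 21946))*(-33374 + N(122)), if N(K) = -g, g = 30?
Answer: -115112154836/179 ≈ -6.4308e+8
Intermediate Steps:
N(K) = -30 (N(K) = -1*30 = -30)
(19252 + (-12519 + 23495)/(-18150 - 21946))*(-33374 + N(122)) = (19252 + (-12519 + 23495)/(-18150 - 21946))*(-33374 - 30) = (19252 + 10976/(-40096))*(-33404) = (19252 + 10976*(-1/40096))*(-33404) = (19252 - 49/179)*(-33404) = (3446059/179)*(-33404) = -115112154836/179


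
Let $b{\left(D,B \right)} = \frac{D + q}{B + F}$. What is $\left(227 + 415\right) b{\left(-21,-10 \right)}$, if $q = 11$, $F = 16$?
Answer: $-1070$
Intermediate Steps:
$b{\left(D,B \right)} = \frac{11 + D}{16 + B}$ ($b{\left(D,B \right)} = \frac{D + 11}{B + 16} = \frac{11 + D}{16 + B}$)
$\left(227 + 415\right) b{\left(-21,-10 \right)} = \left(227 + 415\right) \frac{11 - 21}{16 - 10} = 642 \cdot \frac{1}{6} \left(-10\right) = 642 \left(- \frac{5}{3}\right) = -1070$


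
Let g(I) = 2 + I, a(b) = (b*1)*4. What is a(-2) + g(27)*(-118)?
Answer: -3430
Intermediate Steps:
a(b) = 4*b (a(b) = b*4 = 4*b)
a(-2) + g(27)*(-118) = 4*(-2) + (2 + 27)*(-118) = -8 + 29*(-118) = -8 - 3422 = -3430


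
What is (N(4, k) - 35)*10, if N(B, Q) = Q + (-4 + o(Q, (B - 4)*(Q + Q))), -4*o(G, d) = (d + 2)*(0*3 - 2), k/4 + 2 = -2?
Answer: -540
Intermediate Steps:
k = -16 (k = -8 + 4*(-2) = -8 - 8 = -16)
o(G, d) = 1 + d/2 (o(G, d) = -(d + 2)*(0*3 - 2)/4 = -(2 + d)*(0 - 2)/4 = -(2 + d)*(-2)/4 = -(-4 - 2*d)/4 = 1 + d/2)
N(B, Q) = -3 + Q + Q*(-4 + B) (N(B, Q) = Q + (-4 + (1 + ((B - 4)*(Q + Q))/2)) = Q + (-4 + (1 + ((-4 + B)*(2*Q))/2)) = Q + (-4 + (1 + (2*Q*(-4 + B))/2)) = Q + (-4 + (1 + Q*(-4 + B))) = Q + (-3 + Q*(-4 + B)) = -3 + Q + Q*(-4 + B))
(N(4, k) - 35)*10 = ((-3 - 16 - 16*(-4 + 4)) - 35)*10 = ((-3 - 16 - 16*0) - 35)*10 = ((-3 - 16 + 0) - 35)*10 = (-19 - 35)*10 = -54*10 = -540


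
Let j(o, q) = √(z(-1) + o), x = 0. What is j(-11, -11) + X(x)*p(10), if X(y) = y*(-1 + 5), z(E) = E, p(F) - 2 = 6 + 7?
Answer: 2*I*√3 ≈ 3.4641*I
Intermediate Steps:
p(F) = 15 (p(F) = 2 + (6 + 7) = 2 + 13 = 15)
X(y) = 4*y (X(y) = y*4 = 4*y)
j(o, q) = √(-1 + o)
j(-11, -11) + X(x)*p(10) = √(-1 - 11) + (4*0)*15 = √(-12) + 0*15 = 2*I*√3 + 0 = 2*I*√3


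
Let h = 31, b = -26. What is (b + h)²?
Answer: 25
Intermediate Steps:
(b + h)² = (-26 + 31)² = 5² = 25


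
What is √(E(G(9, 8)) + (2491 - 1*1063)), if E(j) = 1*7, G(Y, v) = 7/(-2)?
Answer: √1435 ≈ 37.881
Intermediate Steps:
G(Y, v) = -7/2 (G(Y, v) = 7*(-½) = -7/2)
E(j) = 7
√(E(G(9, 8)) + (2491 - 1*1063)) = √(7 + (2491 - 1*1063)) = √(7 + (2491 - 1063)) = √(7 + 1428) = √1435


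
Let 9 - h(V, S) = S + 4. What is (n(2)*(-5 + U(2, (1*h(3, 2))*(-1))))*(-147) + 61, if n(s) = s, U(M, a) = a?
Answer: 2413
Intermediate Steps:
h(V, S) = 5 - S (h(V, S) = 9 - (S + 4) = 9 - (4 + S) = 9 + (-4 - S) = 5 - S)
(n(2)*(-5 + U(2, (1*h(3, 2))*(-1))))*(-147) + 61 = (2*(-5 + (1*(5 - 1*2))*(-1)))*(-147) + 61 = (2*(-5 + (1*(5 - 2))*(-1)))*(-147) + 61 = (2*(-5 + (1*3)*(-1)))*(-147) + 61 = (2*(-5 + 3*(-1)))*(-147) + 61 = (2*(-5 - 3))*(-147) + 61 = (2*(-8))*(-147) + 61 = -16*(-147) + 61 = 2352 + 61 = 2413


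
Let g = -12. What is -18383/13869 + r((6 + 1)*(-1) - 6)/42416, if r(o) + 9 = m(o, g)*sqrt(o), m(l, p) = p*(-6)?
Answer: -779858149/588267504 + 9*I*sqrt(13)/5302 ≈ -1.3257 + 0.0061203*I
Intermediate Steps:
m(l, p) = -6*p
r(o) = -9 + 72*sqrt(o) (r(o) = -9 + (-6*(-12))*sqrt(o) = -9 + 72*sqrt(o))
-18383/13869 + r((6 + 1)*(-1) - 6)/42416 = -18383/13869 + (-9 + 72*sqrt((6 + 1)*(-1) - 6))/42416 = -18383*1/13869 + (-9 + 72*sqrt(7*(-1) - 6))*(1/42416) = -18383/13869 + (-9 + 72*sqrt(-7 - 6))*(1/42416) = -18383/13869 + (-9 + 72*sqrt(-13))*(1/42416) = -18383/13869 + (-9 + 72*(I*sqrt(13)))*(1/42416) = -18383/13869 + (-9 + 72*I*sqrt(13))*(1/42416) = -18383/13869 + (-9/42416 + 9*I*sqrt(13)/5302) = -779858149/588267504 + 9*I*sqrt(13)/5302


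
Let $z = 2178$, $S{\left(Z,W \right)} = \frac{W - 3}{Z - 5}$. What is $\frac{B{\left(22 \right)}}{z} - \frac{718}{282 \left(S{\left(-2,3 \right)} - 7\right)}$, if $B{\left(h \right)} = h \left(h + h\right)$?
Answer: $\frac{2393}{2961} \approx 0.80817$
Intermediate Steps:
$B{\left(h \right)} = 2 h^{2}$ ($B{\left(h \right)} = h 2 h = 2 h^{2}$)
$S{\left(Z,W \right)} = \frac{-3 + W}{-5 + Z}$
$\frac{B{\left(22 \right)}}{z} - \frac{718}{282 \left(S{\left(-2,3 \right)} - 7\right)} = \frac{2 \cdot 22^{2}}{2178} - \frac{718}{282 \left(\frac{-3 + 3}{-5 - 2} - 7\right)} = 2 \cdot 484 \cdot \frac{1}{2178} - \frac{718}{282 \left(\frac{1}{-7} \cdot 0 - 7\right)} = 968 \cdot \frac{1}{2178} - \frac{718}{282 \left(\left(- \frac{1}{7}\right) 0 - 7\right)} = \frac{4}{9} - \frac{718}{282 \left(0 - 7\right)} = \frac{4}{9} - \frac{718}{282 \left(-7\right)} = \frac{4}{9} - \frac{718}{-1974} = \frac{4}{9} - - \frac{359}{987} = \frac{4}{9} + \frac{359}{987} = \frac{2393}{2961}$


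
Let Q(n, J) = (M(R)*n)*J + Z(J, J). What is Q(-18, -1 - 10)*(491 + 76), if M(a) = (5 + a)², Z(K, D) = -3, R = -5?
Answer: -1701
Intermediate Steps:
Q(n, J) = -3 (Q(n, J) = ((5 - 5)²*n)*J - 3 = (0²*n)*J - 3 = (0*n)*J - 3 = 0*J - 3 = 0 - 3 = -3)
Q(-18, -1 - 10)*(491 + 76) = -3*(491 + 76) = -3*567 = -1701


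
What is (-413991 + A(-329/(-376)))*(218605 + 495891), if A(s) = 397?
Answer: -295511258624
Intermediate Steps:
(-413991 + A(-329/(-376)))*(218605 + 495891) = (-413991 + 397)*(218605 + 495891) = -413594*714496 = -295511258624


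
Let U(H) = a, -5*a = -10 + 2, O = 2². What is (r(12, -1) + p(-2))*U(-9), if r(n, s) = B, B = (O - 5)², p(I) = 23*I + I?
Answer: -376/5 ≈ -75.200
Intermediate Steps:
O = 4
a = 8/5 (a = -(-10 + 2)/5 = -⅕*(-8) = 8/5 ≈ 1.6000)
U(H) = 8/5
p(I) = 24*I
B = 1 (B = (4 - 5)² = (-1)² = 1)
r(n, s) = 1
(r(12, -1) + p(-2))*U(-9) = (1 + 24*(-2))*(8/5) = (1 - 48)*(8/5) = -47*8/5 = -376/5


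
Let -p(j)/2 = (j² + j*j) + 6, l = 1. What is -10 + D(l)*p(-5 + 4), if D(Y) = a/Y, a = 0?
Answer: -10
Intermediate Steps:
p(j) = -12 - 4*j² (p(j) = -2*((j² + j*j) + 6) = -2*((j² + j²) + 6) = -2*(2*j² + 6) = -2*(6 + 2*j²) = -12 - 4*j²)
D(Y) = 0 (D(Y) = 0/Y = 0)
-10 + D(l)*p(-5 + 4) = -10 + 0*(-12 - 4*(-5 + 4)²) = -10 + 0*(-12 - 4*(-1)²) = -10 + 0*(-12 - 4*1) = -10 + 0*(-12 - 4) = -10 + 0*(-16) = -10 + 0 = -10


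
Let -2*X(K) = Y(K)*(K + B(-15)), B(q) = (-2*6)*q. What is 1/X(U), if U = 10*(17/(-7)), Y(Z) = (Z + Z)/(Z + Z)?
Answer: -7/545 ≈ -0.012844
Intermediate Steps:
Y(Z) = 1 (Y(Z) = (2*Z)/((2*Z)) = (2*Z)*(1/(2*Z)) = 1)
B(q) = -12*q
U = -170/7 (U = 10*(17*(-⅐)) = 10*(-17/7) = -170/7 ≈ -24.286)
X(K) = -90 - K/2 (X(K) = -(K - 12*(-15))/2 = -(K + 180)/2 = -(180 + K)/2 = -90 - K/2)
1/X(U) = 1/(-90 - ½*(-170/7)) = 1/(-90 + 85/7) = 1/(-545/7) = -7/545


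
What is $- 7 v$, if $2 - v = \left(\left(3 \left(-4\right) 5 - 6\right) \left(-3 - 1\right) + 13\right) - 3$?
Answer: $1904$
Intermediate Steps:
$v = -272$ ($v = 2 - \left(\left(\left(3 \left(-4\right) 5 - 6\right) \left(-3 - 1\right) + 13\right) - 3\right) = 2 - \left(\left(\left(\left(-12\right) 5 - 6\right) \left(-4\right) + 13\right) - 3\right) = 2 - \left(\left(\left(-60 - 6\right) \left(-4\right) + 13\right) - 3\right) = 2 - \left(\left(\left(-66\right) \left(-4\right) + 13\right) - 3\right) = 2 - \left(\left(264 + 13\right) - 3\right) = 2 - \left(277 - 3\right) = 2 - 274 = -272$)
$- 7 v = \left(-7\right) \left(-272\right) = 1904$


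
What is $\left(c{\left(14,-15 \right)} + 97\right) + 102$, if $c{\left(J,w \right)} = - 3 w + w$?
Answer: $229$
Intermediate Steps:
$c{\left(J,w \right)} = - 2 w$
$\left(c{\left(14,-15 \right)} + 97\right) + 102 = \left(\left(-2\right) \left(-15\right) + 97\right) + 102 = \left(30 + 97\right) + 102 = 127 + 102 = 229$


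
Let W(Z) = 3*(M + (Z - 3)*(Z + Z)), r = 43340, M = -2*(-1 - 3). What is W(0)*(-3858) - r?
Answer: -135932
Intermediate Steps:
M = 8 (M = -2*(-4) = 8)
W(Z) = 24 + 6*Z*(-3 + Z) (W(Z) = 3*(8 + (Z - 3)*(Z + Z)) = 3*(8 + (-3 + Z)*(2*Z)) = 3*(8 + 2*Z*(-3 + Z)) = 24 + 6*Z*(-3 + Z))
W(0)*(-3858) - r = (24 - 18*0 + 6*0²)*(-3858) - 1*43340 = (24 + 0 + 6*0)*(-3858) - 43340 = (24 + 0 + 0)*(-3858) - 43340 = 24*(-3858) - 43340 = -92592 - 43340 = -135932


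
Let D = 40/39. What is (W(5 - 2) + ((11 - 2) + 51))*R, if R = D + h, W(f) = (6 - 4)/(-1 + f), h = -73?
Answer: -171227/39 ≈ -4390.4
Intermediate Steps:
W(f) = 2/(-1 + f)
D = 40/39 (D = 40*(1/39) = 40/39 ≈ 1.0256)
R = -2807/39 (R = 40/39 - 73 = -2807/39 ≈ -71.974)
(W(5 - 2) + ((11 - 2) + 51))*R = (2/(-1 + (5 - 2)) + ((11 - 2) + 51))*(-2807/39) = (2/(-1 + 3) + (9 + 51))*(-2807/39) = (2/2 + 60)*(-2807/39) = (2*(1/2) + 60)*(-2807/39) = (1 + 60)*(-2807/39) = 61*(-2807/39) = -171227/39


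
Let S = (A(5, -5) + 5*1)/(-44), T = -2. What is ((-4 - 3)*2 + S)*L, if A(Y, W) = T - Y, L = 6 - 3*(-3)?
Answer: -4605/22 ≈ -209.32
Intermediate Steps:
L = 15 (L = 6 + 9 = 15)
A(Y, W) = -2 - Y
S = 1/22 (S = ((-2 - 1*5) + 5*1)/(-44) = ((-2 - 5) + 5)*(-1/44) = (-7 + 5)*(-1/44) = -2*(-1/44) = 1/22 ≈ 0.045455)
((-4 - 3)*2 + S)*L = ((-4 - 3)*2 + 1/22)*15 = (-7*2 + 1/22)*15 = (-14 + 1/22)*15 = -307/22*15 = -4605/22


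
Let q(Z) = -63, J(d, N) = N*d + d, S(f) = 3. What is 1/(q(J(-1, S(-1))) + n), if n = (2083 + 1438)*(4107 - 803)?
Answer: 1/11633321 ≈ 8.5960e-8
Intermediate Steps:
J(d, N) = d + N*d
n = 11633384 (n = 3521*3304 = 11633384)
1/(q(J(-1, S(-1))) + n) = 1/(-63 + 11633384) = 1/11633321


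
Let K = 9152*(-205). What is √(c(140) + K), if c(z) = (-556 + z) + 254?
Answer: I*√1876322 ≈ 1369.8*I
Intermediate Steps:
K = -1876160
c(z) = -302 + z
√(c(140) + K) = √((-302 + 140) - 1876160) = √(-162 - 1876160) = √(-1876322) = I*√1876322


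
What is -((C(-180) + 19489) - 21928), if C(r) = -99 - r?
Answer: 2358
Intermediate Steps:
-((C(-180) + 19489) - 21928) = -(((-99 - 1*(-180)) + 19489) - 21928) = -(((-99 + 180) + 19489) - 21928) = -((81 + 19489) - 21928) = -(19570 - 21928) = -1*(-2358) = 2358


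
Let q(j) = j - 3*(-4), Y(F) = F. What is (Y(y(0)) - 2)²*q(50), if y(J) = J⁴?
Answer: 248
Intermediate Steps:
q(j) = 12 + j (q(j) = j + 12 = 12 + j)
(Y(y(0)) - 2)²*q(50) = (0⁴ - 2)²*(12 + 50) = (0 - 2)²*62 = (-2)²*62 = 4*62 = 248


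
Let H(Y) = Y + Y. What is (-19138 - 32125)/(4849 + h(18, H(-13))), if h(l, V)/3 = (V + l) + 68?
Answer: -51263/5029 ≈ -10.193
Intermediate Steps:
H(Y) = 2*Y
h(l, V) = 204 + 3*V + 3*l (h(l, V) = 3*((V + l) + 68) = 3*(68 + V + l) = 204 + 3*V + 3*l)
(-19138 - 32125)/(4849 + h(18, H(-13))) = (-19138 - 32125)/(4849 + (204 + 3*(2*(-13)) + 3*18)) = -51263/(4849 + (204 + 3*(-26) + 54)) = -51263/(4849 + (204 - 78 + 54)) = -51263/(4849 + 180) = -51263/5029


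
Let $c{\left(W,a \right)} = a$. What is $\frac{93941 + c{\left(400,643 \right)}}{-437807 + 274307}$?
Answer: $- \frac{7882}{13625} \approx -0.5785$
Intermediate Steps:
$\frac{93941 + c{\left(400,643 \right)}}{-437807 + 274307} = \frac{93941 + 643}{-437807 + 274307} = \frac{94584}{-163500} = 94584 \left(- \frac{1}{163500}\right) = - \frac{7882}{13625}$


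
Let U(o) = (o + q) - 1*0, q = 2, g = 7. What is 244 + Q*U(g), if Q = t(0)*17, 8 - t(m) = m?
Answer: 1468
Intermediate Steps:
t(m) = 8 - m
Q = 136 (Q = (8 - 1*0)*17 = (8 + 0)*17 = 8*17 = 136)
U(o) = 2 + o (U(o) = (o + 2) - 1*0 = (2 + o) + 0 = 2 + o)
244 + Q*U(g) = 244 + 136*(2 + 7) = 244 + 136*9 = 244 + 1224 = 1468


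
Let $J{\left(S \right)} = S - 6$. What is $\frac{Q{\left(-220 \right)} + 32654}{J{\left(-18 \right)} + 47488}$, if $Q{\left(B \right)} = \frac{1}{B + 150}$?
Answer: $\frac{2285779}{3322480} \approx 0.68797$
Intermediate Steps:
$J{\left(S \right)} = -6 + S$
$Q{\left(B \right)} = \frac{1}{150 + B}$
$\frac{Q{\left(-220 \right)} + 32654}{J{\left(-18 \right)} + 47488} = \frac{\frac{1}{150 - 220} + 32654}{\left(-6 - 18\right) + 47488} = \frac{\frac{1}{-70} + 32654}{-24 + 47488} = \frac{- \frac{1}{70} + 32654}{47464} = \frac{2285779}{70} \cdot \frac{1}{47464} = \frac{2285779}{3322480}$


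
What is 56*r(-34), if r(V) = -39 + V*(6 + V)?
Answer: 51128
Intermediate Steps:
56*r(-34) = 56*(-39 + (-34)² + 6*(-34)) = 56*(-39 + 1156 - 204) = 56*913 = 51128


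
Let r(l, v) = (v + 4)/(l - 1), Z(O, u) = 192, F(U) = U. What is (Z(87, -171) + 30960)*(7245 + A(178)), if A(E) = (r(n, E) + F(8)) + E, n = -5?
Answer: 230545568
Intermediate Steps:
r(l, v) = (4 + v)/(-1 + l)
A(E) = 22/3 + 5*E/6 (A(E) = ((4 + E)/(-1 - 5) + 8) + E = ((4 + E)/(-6) + 8) + E = (-(4 + E)/6 + 8) + E = ((-2/3 - E/6) + 8) + E = (22/3 - E/6) + E = 22/3 + 5*E/6)
(Z(87, -171) + 30960)*(7245 + A(178)) = (192 + 30960)*(7245 + (22/3 + (5/6)*178)) = 31152*(7245 + (22/3 + 445/3)) = 31152*(7245 + 467/3) = 31152*(22202/3) = 230545568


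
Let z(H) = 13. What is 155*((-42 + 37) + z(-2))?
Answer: 1240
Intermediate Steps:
155*((-42 + 37) + z(-2)) = 155*((-42 + 37) + 13) = 155*(-5 + 13) = 155*8 = 1240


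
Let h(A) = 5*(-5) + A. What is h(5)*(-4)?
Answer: 80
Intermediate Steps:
h(A) = -25 + A
h(5)*(-4) = (-25 + 5)*(-4) = -20*(-4) = 80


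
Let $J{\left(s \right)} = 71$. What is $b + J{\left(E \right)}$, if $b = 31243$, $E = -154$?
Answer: $31314$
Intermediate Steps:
$b + J{\left(E \right)} = 31243 + 71 = 31314$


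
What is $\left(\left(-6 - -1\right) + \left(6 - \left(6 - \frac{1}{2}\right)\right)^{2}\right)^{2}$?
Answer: $\frac{361}{16} \approx 22.563$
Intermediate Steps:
$\left(\left(-6 - -1\right) + \left(6 - \left(6 - \frac{1}{2}\right)\right)^{2}\right)^{2} = \left(\left(-6 + 1\right) + \left(6 + \left(\left(\frac{1}{2} - 3\right) - 3\right)\right)^{2}\right)^{2} = \left(-5 + \left(6 - \frac{11}{2}\right)^{2}\right)^{2} = \left(-5 + \left(\frac{1}{2}\right)^{2}\right)^{2} = \left(-5 + \frac{1}{4}\right)^{2} = \left(- \frac{19}{4}\right)^{2} = \frac{361}{16}$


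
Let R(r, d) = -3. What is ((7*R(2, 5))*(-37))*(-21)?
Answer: -16317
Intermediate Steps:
((7*R(2, 5))*(-37))*(-21) = ((7*(-3))*(-37))*(-21) = -21*(-37)*(-21) = 777*(-21) = -16317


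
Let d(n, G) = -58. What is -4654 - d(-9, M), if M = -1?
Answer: -4596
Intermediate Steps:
-4654 - d(-9, M) = -4654 - 1*(-58) = -4654 + 58 = -4596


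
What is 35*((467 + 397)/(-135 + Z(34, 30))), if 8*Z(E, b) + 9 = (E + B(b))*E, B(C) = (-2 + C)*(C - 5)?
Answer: 241920/23867 ≈ 10.136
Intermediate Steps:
B(C) = (-5 + C)*(-2 + C) (B(C) = (-2 + C)*(-5 + C) = (-5 + C)*(-2 + C))
Z(E, b) = -9/8 + E*(10 + E + b² - 7*b)/8 (Z(E, b) = -9/8 + ((E + (10 + b² - 7*b))*E)/8 = -9/8 + ((10 + E + b² - 7*b)*E)/8 = -9/8 + (E*(10 + E + b² - 7*b))/8 = -9/8 + E*(10 + E + b² - 7*b)/8)
35*((467 + 397)/(-135 + Z(34, 30))) = 35*((467 + 397)/(-135 + (-9/8 + (⅛)*34² + (⅛)*34*(10 + 30² - 7*30)))) = 35*(864/(-135 + (-9/8 + (⅛)*1156 + (⅛)*34*(10 + 900 - 210)))) = 35*(864/(-135 + (-9/8 + 289/2 + (⅛)*34*700))) = 35*(864/(-135 + (-9/8 + 289/2 + 2975))) = 35*(864/(-135 + 24947/8)) = 35*(864/(23867/8)) = 35*(864*(8/23867)) = 35*(6912/23867) = 241920/23867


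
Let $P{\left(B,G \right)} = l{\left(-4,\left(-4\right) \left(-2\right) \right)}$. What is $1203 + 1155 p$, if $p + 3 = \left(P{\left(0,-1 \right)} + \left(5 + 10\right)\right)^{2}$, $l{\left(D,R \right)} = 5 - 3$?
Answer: $331533$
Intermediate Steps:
$l{\left(D,R \right)} = 2$
$P{\left(B,G \right)} = 2$
$p = 286$ ($p = -3 + \left(2 + \left(5 + 10\right)\right)^{2} = -3 + \left(2 + 15\right)^{2} = -3 + 17^{2} = -3 + 289 = 286$)
$1203 + 1155 p = 1203 + 1155 \cdot 286 = 1203 + 330330 = 331533$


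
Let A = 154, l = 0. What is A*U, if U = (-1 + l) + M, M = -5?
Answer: -924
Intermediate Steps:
U = -6 (U = (-1 + 0) - 5 = -1 - 5 = -6)
A*U = 154*(-6) = -924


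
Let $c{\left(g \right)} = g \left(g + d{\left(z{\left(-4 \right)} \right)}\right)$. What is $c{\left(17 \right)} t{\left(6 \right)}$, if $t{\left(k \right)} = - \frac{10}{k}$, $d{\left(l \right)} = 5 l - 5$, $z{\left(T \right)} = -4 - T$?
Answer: $-340$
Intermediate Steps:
$d{\left(l \right)} = -5 + 5 l$
$c{\left(g \right)} = g \left(-5 + g\right)$ ($c{\left(g \right)} = g \left(g - \left(5 - 5 \left(-4 - -4\right)\right)\right) = g \left(g - \left(5 - 5 \left(-4 + 4\right)\right)\right) = g \left(g + \left(-5 + 5 \cdot 0\right)\right) = g \left(g + \left(-5 + 0\right)\right) = g \left(g - 5\right) = g \left(-5 + g\right)$)
$c{\left(17 \right)} t{\left(6 \right)} = 17 \left(-5 + 17\right) \left(- \frac{10}{6}\right) = 17 \cdot 12 \left(\left(-10\right) \frac{1}{6}\right) = 204 \left(- \frac{5}{3}\right) = -340$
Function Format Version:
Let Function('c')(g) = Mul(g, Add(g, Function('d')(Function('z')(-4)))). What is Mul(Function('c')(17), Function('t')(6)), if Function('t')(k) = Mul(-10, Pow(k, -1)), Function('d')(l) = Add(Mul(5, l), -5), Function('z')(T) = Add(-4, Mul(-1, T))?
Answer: -340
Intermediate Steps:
Function('d')(l) = Add(-5, Mul(5, l))
Function('c')(g) = Mul(g, Add(-5, g)) (Function('c')(g) = Mul(g, Add(g, Add(-5, Mul(5, Add(-4, Mul(-1, -4)))))) = Mul(g, Add(g, Add(-5, Mul(5, Add(-4, 4))))) = Mul(g, Add(g, Add(-5, Mul(5, 0)))) = Mul(g, Add(g, Add(-5, 0))) = Mul(g, Add(g, -5)) = Mul(g, Add(-5, g)))
Mul(Function('c')(17), Function('t')(6)) = Mul(Mul(17, Add(-5, 17)), Mul(-10, Pow(6, -1))) = Mul(Mul(17, 12), Mul(-10, Rational(1, 6))) = Mul(204, Rational(-5, 3)) = -340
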